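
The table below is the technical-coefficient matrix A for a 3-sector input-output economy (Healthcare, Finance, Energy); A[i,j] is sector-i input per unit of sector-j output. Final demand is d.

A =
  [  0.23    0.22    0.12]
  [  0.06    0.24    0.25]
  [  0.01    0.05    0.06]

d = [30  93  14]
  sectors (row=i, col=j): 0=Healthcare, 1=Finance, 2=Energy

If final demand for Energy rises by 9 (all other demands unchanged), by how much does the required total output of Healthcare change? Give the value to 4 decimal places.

2.5004

Form M = I − A:
  [  0.77   -0.22   -0.12]
  [ -0.06    0.76   -0.25]
  [ -0.01   -0.05    0.94]
Leontief inverse L = M⁻¹:
  [  1.3338    0.4044    0.2778]
  [  0.1119    1.3732    0.3795]
  [  0.0201    0.0773    1.0870]
Total output x = L · d:
  x_0 = 1.3338·30 + 0.4044·93 + 0.2778·14 = 81.5118
  x_1 = 0.1119·30 + 1.3732·93 + 0.3795·14 = 136.3742
  x_2 = 0.0201·30 + 0.0773·93 + 1.0870·14 = 23.0147
Δx_0 = L[0,2] · Δd_2 = 0.2778 · 9 = 2.5004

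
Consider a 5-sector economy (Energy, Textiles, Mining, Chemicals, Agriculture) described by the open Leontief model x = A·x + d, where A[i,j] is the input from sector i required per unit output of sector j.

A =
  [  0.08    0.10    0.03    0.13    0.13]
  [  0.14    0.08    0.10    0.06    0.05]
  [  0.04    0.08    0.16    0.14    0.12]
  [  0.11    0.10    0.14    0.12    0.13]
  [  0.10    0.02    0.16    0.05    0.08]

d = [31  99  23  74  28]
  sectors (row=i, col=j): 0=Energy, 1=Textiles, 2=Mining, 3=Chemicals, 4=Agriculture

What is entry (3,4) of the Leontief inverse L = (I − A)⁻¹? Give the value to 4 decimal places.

L[3,4] = 0.2535

Form M = I − A:
  [  0.92   -0.10   -0.03   -0.13   -0.13]
  [ -0.14    0.92   -0.10   -0.06   -0.05]
  [ -0.04   -0.08    0.84   -0.14   -0.12]
  [ -0.11   -0.10   -0.14    0.88   -0.13]
  [ -0.10   -0.02   -0.16   -0.05    0.92]
Leontief inverse L = M⁻¹:
  [  1.1692    0.1680    0.1409    0.2193    0.2237]
  [  0.2160    1.1467    0.1956    0.1491    0.1394]
  [  0.1363    0.1603    1.3007    0.2512    0.2331]
  [  0.2171    0.1888    0.2854    1.2411    0.2535]
  [  0.1673    0.0813    0.2613    0.1382    1.1686]
Total output x = L · d:
  x_0 = 1.1692·31 + 0.1680·99 + 0.1409·23 + 0.2193·74 + 0.2237·28 = 78.6156
  x_1 = 0.2160·31 + 1.1467·99 + 0.1956·23 + 0.1491·74 + 0.1394·28 = 139.6577
  x_2 = 0.1363·31 + 0.1603·99 + 1.3007·23 + 0.2512·74 + 0.2331·28 = 75.1323
  x_3 = 0.2171·31 + 0.1888·99 + 0.2854·23 + 1.2411·74 + 0.2535·28 = 130.9293
  x_4 = 0.1673·31 + 0.0813·99 + 0.2613·23 + 0.1382·74 + 1.1686·28 = 62.1982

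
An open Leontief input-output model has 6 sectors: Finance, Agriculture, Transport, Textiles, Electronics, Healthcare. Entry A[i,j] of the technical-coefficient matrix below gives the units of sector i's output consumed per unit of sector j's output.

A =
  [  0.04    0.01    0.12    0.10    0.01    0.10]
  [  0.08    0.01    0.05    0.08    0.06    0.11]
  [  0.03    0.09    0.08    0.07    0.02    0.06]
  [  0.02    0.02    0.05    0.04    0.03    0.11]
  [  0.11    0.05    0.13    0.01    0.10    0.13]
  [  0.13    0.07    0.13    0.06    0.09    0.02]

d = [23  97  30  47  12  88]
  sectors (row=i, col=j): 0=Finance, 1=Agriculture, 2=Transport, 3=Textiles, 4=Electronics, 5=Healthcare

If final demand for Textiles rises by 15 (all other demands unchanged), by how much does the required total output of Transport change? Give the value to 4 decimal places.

1.5929

Form M = I − A:
  [  0.96   -0.01   -0.12   -0.10   -0.01   -0.10]
  [ -0.08    0.99   -0.05   -0.08   -0.06   -0.11]
  [ -0.03   -0.09    0.92   -0.07   -0.02   -0.06]
  [ -0.02   -0.02   -0.05    0.96   -0.03   -0.11]
  [ -0.11   -0.05   -0.13   -0.01    0.90   -0.13]
  [ -0.13   -0.07   -0.13   -0.06   -0.09    0.98]
Leontief inverse L = M⁻¹:
  [  1.0777    0.0419    0.1763    0.1381    0.0379    0.1460]
  [  0.1255    1.0405    0.1156    0.1193    0.0936    0.1625]
  [  0.0671    0.1155    1.1297    0.1062    0.0478    0.1072]
  [  0.0547    0.0438    0.0957    1.0675    0.0556    0.1436]
  [  0.1750    0.0955    0.2222    0.0670    1.1468    0.2018]
  [  0.1803    0.1067    0.2078    0.1124    0.1268    1.0929]
Total output x = L · d:
  x_0 = 1.0777·23 + 0.0419·97 + 0.1763·30 + 0.1381·47 + 0.0379·12 + 0.1460·88 = 53.9397
  x_1 = 0.1255·23 + 1.0405·97 + 0.1156·30 + 0.1193·47 + 0.0936·12 + 0.1625·88 = 128.3138
  x_2 = 0.0671·23 + 0.1155·97 + 1.1297·30 + 0.1062·47 + 0.0478·12 + 0.1072·88 = 61.6422
  x_3 = 0.0547·23 + 0.0438·97 + 0.0957·30 + 1.0675·47 + 0.0556·12 + 0.1436·88 = 71.8479
  x_4 = 0.1750·23 + 0.0955·97 + 0.2222·30 + 0.0670·47 + 1.1468·12 + 0.2018·88 = 54.6258
  x_5 = 0.1803·23 + 0.1067·97 + 0.2078·30 + 0.1124·47 + 0.1268·12 + 1.0929·88 = 123.7090
Δx_2 = L[2,3] · Δd_3 = 0.1062 · 15 = 1.5929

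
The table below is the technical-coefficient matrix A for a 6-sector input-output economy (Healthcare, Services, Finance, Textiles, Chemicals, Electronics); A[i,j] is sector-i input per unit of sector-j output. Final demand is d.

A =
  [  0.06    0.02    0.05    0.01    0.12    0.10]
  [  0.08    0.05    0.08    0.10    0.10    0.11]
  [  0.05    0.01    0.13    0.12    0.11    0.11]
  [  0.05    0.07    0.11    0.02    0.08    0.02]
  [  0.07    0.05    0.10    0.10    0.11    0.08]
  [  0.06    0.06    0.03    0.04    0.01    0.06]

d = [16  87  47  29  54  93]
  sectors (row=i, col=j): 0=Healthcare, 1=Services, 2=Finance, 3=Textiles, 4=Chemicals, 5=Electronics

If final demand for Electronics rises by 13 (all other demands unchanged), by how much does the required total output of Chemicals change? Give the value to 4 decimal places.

Form M = I − A:
  [  0.94   -0.02   -0.05   -0.01   -0.12   -0.10]
  [ -0.08    0.95   -0.08   -0.10   -0.10   -0.11]
  [ -0.05   -0.01    0.87   -0.12   -0.11   -0.11]
  [ -0.05   -0.07   -0.11    0.98   -0.08   -0.02]
  [ -0.07   -0.05   -0.10   -0.10    0.89   -0.08]
  [ -0.06   -0.06   -0.03   -0.04   -0.01    0.94]
Leontief inverse L = M⁻¹:
  [  1.0981    0.0465    0.0988    0.0517    0.1718    0.1495]
  [  0.1336    1.0891    0.1539    0.1565    0.1755    0.1779]
  [  0.1035    0.0494    1.2104    0.1807    0.1874    0.1782]
  [  0.0890    0.0945    0.1677    1.0689    0.1403    0.0748]
  [  0.1233    0.0881    0.1770    0.1592    1.1880    0.1486]
  [  0.0870    0.0790    0.0638    0.0662    0.0468    1.0952]
Total output x = L · d:
  x_0 = 1.0981·16 + 0.0465·87 + 0.0988·47 + 0.0517·29 + 0.1718·54 + 0.1495·93 = 50.9414
  x_1 = 0.1336·16 + 1.0891·87 + 0.1539·47 + 0.1565·29 + 0.1755·54 + 0.1779·93 = 134.6837
  x_2 = 0.1035·16 + 0.0494·87 + 1.2104·47 + 0.1807·29 + 0.1874·54 + 0.1782·93 = 94.7733
  x_3 = 0.0890·16 + 0.0945·87 + 0.1677·47 + 1.0689·29 + 0.1403·54 + 0.0748·93 = 63.0562
  x_4 = 0.1233·16 + 0.0881·87 + 0.1770·47 + 0.1592·29 + 1.1880·54 + 0.1486·93 = 100.5483
  x_5 = 0.0870·16 + 0.0790·87 + 0.0638·47 + 0.0662·29 + 0.0468·54 + 1.0952·93 = 117.5622
Δx_4 = L[4,5] · Δd_5 = 0.1486 · 13 = 1.9323

1.9323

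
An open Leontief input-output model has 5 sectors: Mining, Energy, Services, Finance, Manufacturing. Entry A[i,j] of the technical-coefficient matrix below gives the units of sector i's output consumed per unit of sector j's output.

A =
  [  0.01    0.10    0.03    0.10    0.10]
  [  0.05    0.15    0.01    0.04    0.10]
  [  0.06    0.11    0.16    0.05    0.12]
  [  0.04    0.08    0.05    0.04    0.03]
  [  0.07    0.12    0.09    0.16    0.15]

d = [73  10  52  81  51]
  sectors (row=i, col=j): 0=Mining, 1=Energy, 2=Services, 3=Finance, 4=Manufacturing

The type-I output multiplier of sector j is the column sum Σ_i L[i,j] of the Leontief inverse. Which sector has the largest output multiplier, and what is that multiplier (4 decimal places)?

Energy (1.9609)

Form M = I − A:
  [  0.99   -0.10   -0.03   -0.10   -0.10]
  [ -0.05    0.85   -0.01   -0.04   -0.10]
  [ -0.06   -0.11    0.84   -0.05   -0.12]
  [ -0.04   -0.08   -0.05    0.96   -0.03]
  [ -0.07   -0.12   -0.09   -0.16    0.85]
Leontief inverse L = M⁻¹:
  [  1.0393    0.1662    0.0644    0.1445    0.1560]
  [  0.0792    1.2221    0.0400    0.0882    0.1618]
  [  0.1051    0.2127    1.2269    0.1195    0.2148]
  [  0.0591    0.1271    0.0748    1.0687    0.0702]
  [  0.1190    0.2327    0.1549    0.2382    1.2481]
Total output x = L · d:
  x_0 = 1.0393·73 + 0.1662·10 + 0.0644·52 + 0.1445·81 + 0.1560·51 = 100.5438
  x_1 = 0.0792·73 + 1.2221·10 + 0.0400·52 + 0.0882·81 + 0.1618·51 = 35.4777
  x_2 = 0.1051·73 + 0.2127·10 + 1.2269·52 + 0.1195·81 + 0.2148·51 = 94.2359
  x_3 = 0.0591·73 + 0.1271·10 + 0.0748·52 + 1.0687·81 + 0.0702·51 = 99.6170
  x_4 = 0.1190·73 + 0.2327·10 + 0.1549·52 + 0.2382·81 + 1.2481·51 = 102.0180
Output multipliers (column sums of L):
  Mining: 1.4017
  Energy: 1.9609
  Services: 1.5610
  Finance: 1.6592
  Manufacturing: 1.8510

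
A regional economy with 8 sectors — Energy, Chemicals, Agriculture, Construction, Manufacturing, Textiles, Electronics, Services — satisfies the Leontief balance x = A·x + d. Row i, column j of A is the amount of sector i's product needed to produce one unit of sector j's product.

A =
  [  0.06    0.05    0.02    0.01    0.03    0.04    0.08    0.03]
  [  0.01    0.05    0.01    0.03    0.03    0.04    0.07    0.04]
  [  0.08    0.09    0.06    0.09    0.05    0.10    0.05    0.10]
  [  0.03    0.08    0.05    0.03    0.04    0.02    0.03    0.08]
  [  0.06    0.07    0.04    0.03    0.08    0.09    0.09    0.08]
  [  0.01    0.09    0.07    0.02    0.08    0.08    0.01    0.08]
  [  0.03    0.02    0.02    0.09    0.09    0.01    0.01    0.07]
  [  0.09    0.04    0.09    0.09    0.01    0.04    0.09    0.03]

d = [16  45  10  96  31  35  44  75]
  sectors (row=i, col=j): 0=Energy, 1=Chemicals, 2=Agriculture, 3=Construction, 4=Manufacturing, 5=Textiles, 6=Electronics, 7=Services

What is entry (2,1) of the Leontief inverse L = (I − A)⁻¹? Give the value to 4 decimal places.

Form M = I − A:
  [  0.94   -0.05   -0.02   -0.01   -0.03   -0.04   -0.08   -0.03]
  [ -0.01    0.95   -0.01   -0.03   -0.03   -0.04   -0.07   -0.04]
  [ -0.08   -0.09    0.94   -0.09   -0.05   -0.10   -0.05   -0.10]
  [ -0.03   -0.08   -0.05    0.97   -0.04   -0.02   -0.03   -0.08]
  [ -0.06   -0.07   -0.04   -0.03    0.92   -0.09   -0.09   -0.08]
  [ -0.01   -0.09   -0.07   -0.02   -0.08    0.92   -0.01   -0.08]
  [ -0.03   -0.02   -0.02   -0.09   -0.09   -0.01    0.99   -0.07]
  [ -0.09   -0.04   -0.09   -0.09   -0.01   -0.04   -0.09    0.97]
Leontief inverse L = M⁻¹:
  [  1.0832    0.0794    0.0414    0.0364    0.0587    0.0655    0.1080    0.0621]
  [  0.0296    1.0765    0.0306    0.0546    0.0554    0.0621    0.0937    0.0694]
  [  0.1279    0.1550    1.1096    0.1407    0.1014    0.1542    0.1074    0.1652]
  [  0.0601    0.1164    0.0784    1.0627    0.0685    0.0518    0.0666    0.1171]
  [  0.1020    0.1246    0.0821    0.0761    1.1293    0.1384    0.1401    0.1377]
  [  0.0463    0.1397    0.1081    0.0589    0.1192    1.1260    0.0549    0.1299]
  [  0.0602    0.0569    0.0488    0.1185    0.1187    0.0406    1.0460    0.1076]
  [  0.1277    0.0893    0.1252    0.1315    0.0511    0.0794    0.1308    1.0825]
Total output x = L · d:
  x_0 = 1.0832·16 + 0.0794·45 + 0.0414·10 + 0.0364·96 + 0.0587·31 + 0.0655·35 + 0.1080·44 + 0.0621·75 = 38.3320
  x_1 = 0.0296·16 + 1.0765·45 + 0.0306·10 + 0.0546·96 + 0.0554·31 + 0.0621·35 + 0.0937·44 + 0.0694·75 = 67.6822
  x_2 = 0.1279·16 + 0.1550·45 + 1.1096·10 + 0.1407·96 + 0.1014·31 + 0.1542·35 + 0.1074·44 + 0.1652·75 = 59.2736
  x_3 = 0.0601·16 + 0.1164·45 + 0.0784·10 + 1.0627·96 + 0.0685·31 + 0.0518·35 + 0.0666·44 + 0.1171·75 = 124.6531
  x_4 = 0.1020·16 + 0.1246·45 + 0.0821·10 + 0.0761·96 + 1.1293·31 + 0.1384·35 + 0.1401·44 + 0.1377·75 = 71.7083
  x_5 = 0.0463·16 + 0.1397·45 + 0.1081·10 + 0.0589·96 + 0.1192·31 + 1.1260·35 + 0.0549·44 + 0.1299·75 = 69.0201
  x_6 = 0.0602·16 + 0.0569·45 + 0.0488·10 + 0.1185·96 + 0.1187·31 + 0.0406·35 + 1.0460·44 + 0.1076·75 = 74.5843
  x_7 = 0.1277·16 + 0.0893·45 + 0.1252·10 + 0.1315·96 + 0.0511·31 + 0.0794·35 + 0.1308·44 + 1.0825·75 = 111.2382

L[2,1] = 0.1550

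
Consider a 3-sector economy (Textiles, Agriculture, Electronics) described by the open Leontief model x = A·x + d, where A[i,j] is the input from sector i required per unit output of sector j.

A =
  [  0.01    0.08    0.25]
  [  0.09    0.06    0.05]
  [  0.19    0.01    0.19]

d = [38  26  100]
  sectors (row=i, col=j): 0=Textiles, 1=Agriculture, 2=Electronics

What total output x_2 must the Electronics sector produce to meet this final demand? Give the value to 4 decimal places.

142.2203

Form M = I − A:
  [  0.99   -0.08   -0.25]
  [ -0.09    0.94   -0.05]
  [ -0.19   -0.01    0.81]
Leontief inverse L = M⁻¹:
  [  1.0842    0.0959    0.3405]
  [  0.1174    1.0749    0.1026]
  [  0.2558    0.0358    1.3157]
Total output x = L · d:
  x_0 = 1.0842·38 + 0.0959·26 + 0.3405·100 = 77.7460
  x_1 = 0.1174·38 + 1.0749·26 + 0.1026·100 = 42.6682
  x_2 = 0.2558·38 + 0.0358·26 + 1.3157·100 = 142.2203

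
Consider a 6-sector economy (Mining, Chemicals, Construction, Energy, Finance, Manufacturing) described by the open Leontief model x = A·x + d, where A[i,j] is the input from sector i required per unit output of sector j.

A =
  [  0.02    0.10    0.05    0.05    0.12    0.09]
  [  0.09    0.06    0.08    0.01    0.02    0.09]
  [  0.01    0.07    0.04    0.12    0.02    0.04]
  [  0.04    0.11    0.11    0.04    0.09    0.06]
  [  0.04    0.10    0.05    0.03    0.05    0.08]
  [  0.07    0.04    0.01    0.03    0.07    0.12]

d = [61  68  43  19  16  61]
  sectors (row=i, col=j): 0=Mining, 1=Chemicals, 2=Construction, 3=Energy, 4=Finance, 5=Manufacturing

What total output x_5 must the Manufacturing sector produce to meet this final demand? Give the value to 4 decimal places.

86.8531

Form M = I − A:
  [  0.98   -0.10   -0.05   -0.05   -0.12   -0.09]
  [ -0.09    0.94   -0.08   -0.01   -0.02   -0.09]
  [ -0.01   -0.07    0.96   -0.12   -0.02   -0.04]
  [ -0.04   -0.11   -0.11    0.96   -0.09   -0.06]
  [ -0.04   -0.10   -0.05   -0.03    0.95   -0.08]
  [ -0.07   -0.04   -0.01   -0.03   -0.07    0.88]
Leontief inverse L = M⁻¹:
  [  1.0551    0.1505    0.0860    0.0767    0.1563    0.1466]
  [  0.1155    1.0998    0.1061    0.0367    0.0535    0.1365]
  [  0.0341    0.1083    1.0719    0.1408    0.0482    0.0773]
  [  0.0737    0.1628    0.1481    1.0733    0.1260    0.1156]
  [  0.0689    0.1397    0.0788    0.0526    1.0803    0.1267]
  [  0.0976    0.0799    0.0352    0.0501    0.1056    1.1691]
Total output x = L · d:
  x_0 = 1.0551·61 + 0.1505·68 + 0.0860·43 + 0.0767·19 + 0.1563·16 + 0.1466·61 = 91.1953
  x_1 = 0.1155·61 + 1.0998·68 + 0.1061·43 + 0.0367·19 + 0.0535·16 + 0.1365·61 = 96.2730
  x_2 = 0.0341·61 + 0.1083·68 + 1.0719·43 + 0.1408·19 + 0.0482·16 + 0.0773·61 = 63.7024
  x_3 = 0.0737·61 + 0.1628·68 + 0.1481·43 + 1.0733·19 + 0.1260·16 + 0.1156·61 = 51.3914
  x_4 = 0.0689·61 + 0.1397·68 + 0.0788·43 + 0.0526·19 + 1.0803·16 + 0.1267·61 = 43.1055
  x_5 = 0.0976·61 + 0.0799·68 + 0.0352·43 + 0.0501·19 + 0.1056·16 + 1.1691·61 = 86.8531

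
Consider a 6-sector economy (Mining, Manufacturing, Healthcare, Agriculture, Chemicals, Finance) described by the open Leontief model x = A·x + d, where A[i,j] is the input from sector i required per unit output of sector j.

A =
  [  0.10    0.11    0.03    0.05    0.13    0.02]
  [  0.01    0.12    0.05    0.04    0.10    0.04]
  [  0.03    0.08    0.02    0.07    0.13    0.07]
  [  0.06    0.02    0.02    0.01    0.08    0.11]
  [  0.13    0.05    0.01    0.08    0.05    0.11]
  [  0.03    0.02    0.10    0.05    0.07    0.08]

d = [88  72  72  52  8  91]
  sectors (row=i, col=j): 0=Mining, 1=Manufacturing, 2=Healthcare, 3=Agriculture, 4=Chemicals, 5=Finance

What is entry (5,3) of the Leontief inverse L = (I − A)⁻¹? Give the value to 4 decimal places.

Form M = I − A:
  [  0.90   -0.11   -0.03   -0.05   -0.13   -0.02]
  [ -0.01    0.88   -0.05   -0.04   -0.10   -0.04]
  [ -0.03   -0.08    0.98   -0.07   -0.13   -0.07]
  [ -0.06   -0.02   -0.02    0.99   -0.08   -0.11]
  [ -0.13   -0.05   -0.01   -0.08    0.95   -0.11]
  [ -0.03   -0.02   -0.10   -0.05   -0.07    0.92]
Leontief inverse L = M⁻¹:
  [  1.1511    0.1635    0.0545    0.0879    0.1947    0.0701]
  [  0.0445    1.1605    0.0720    0.0706    0.1502    0.0833]
  [  0.0735    0.1197    1.0451    0.1033    0.1833    0.1206]
  [  0.0936    0.0494    0.0427    1.0371    0.1219    0.1460]
  [  0.1760    0.0951    0.0400    0.1135    1.1134    0.1577]
  [  0.0650    0.0535    0.1223    0.0806    0.1209    1.1241]
Total output x = L · d:
  x_0 = 1.1511·88 + 0.1635·72 + 0.0545·72 + 0.0879·52 + 0.1947·8 + 0.0701·91 = 129.4938
  x_1 = 0.0445·88 + 1.1605·72 + 0.0720·72 + 0.0706·52 + 0.1502·8 + 0.0833·91 = 105.1081
  x_2 = 0.0735·88 + 0.1197·72 + 1.0451·72 + 0.1033·52 + 0.1833·8 + 0.1206·91 = 108.1470
  x_3 = 0.0936·88 + 0.0494·72 + 0.0427·72 + 1.0371·52 + 0.1219·8 + 0.1460·91 = 83.0563
  x_4 = 0.1760·88 + 0.0951·72 + 0.0400·72 + 0.1135·52 + 1.1134·8 + 0.1577·91 = 54.3753
  x_5 = 0.0650·88 + 0.0535·72 + 0.1223·72 + 0.0806·52 + 0.1209·8 + 1.1241·91 = 125.8269

L[5,3] = 0.0806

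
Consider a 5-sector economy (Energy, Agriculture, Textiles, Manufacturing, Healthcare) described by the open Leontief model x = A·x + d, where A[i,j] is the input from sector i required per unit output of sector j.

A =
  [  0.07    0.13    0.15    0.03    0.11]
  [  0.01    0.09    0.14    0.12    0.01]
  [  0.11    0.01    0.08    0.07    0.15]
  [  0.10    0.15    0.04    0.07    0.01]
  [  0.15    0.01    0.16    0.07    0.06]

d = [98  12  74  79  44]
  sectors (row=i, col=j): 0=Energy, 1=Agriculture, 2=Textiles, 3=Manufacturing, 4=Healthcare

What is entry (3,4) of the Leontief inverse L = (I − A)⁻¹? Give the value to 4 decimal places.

L[3,4] = 0.0488

Form M = I − A:
  [  0.93   -0.13   -0.15   -0.03   -0.11]
  [ -0.01    0.91   -0.14   -0.12   -0.01]
  [ -0.11   -0.01    0.92   -0.07   -0.15]
  [ -0.10   -0.15   -0.04    0.93   -0.01]
  [ -0.15   -0.01   -0.16   -0.07    0.94]
Leontief inverse L = M⁻¹:
  [  1.1452    0.1836    0.2494    0.0927    0.1768]
  [  0.0625    1.1383    0.2000    0.1679    0.0531]
  [  0.1853    0.0610    1.1681    0.1176    0.2100]
  [  0.1436    0.2067    0.1120    1.1187    0.0488]
  [  0.2257    0.0672    0.2491    0.1199    1.1320]
Total output x = L · d:
  x_0 = 1.1452·98 + 0.1836·12 + 0.2494·74 + 0.0927·79 + 0.1768·44 = 147.9933
  x_1 = 0.0625·98 + 1.1383·12 + 0.2000·74 + 0.1679·79 + 0.0531·44 = 50.1871
  x_2 = 0.1853·98 + 0.0610·12 + 1.1681·74 + 0.1176·79 + 0.2100·44 = 123.8602
  x_3 = 0.1436·98 + 0.2067·12 + 0.1120·74 + 1.1187·79 + 0.0488·44 = 115.3636
  x_4 = 0.2257·98 + 0.0672·12 + 0.2491·74 + 0.1199·79 + 1.1320·44 = 100.6319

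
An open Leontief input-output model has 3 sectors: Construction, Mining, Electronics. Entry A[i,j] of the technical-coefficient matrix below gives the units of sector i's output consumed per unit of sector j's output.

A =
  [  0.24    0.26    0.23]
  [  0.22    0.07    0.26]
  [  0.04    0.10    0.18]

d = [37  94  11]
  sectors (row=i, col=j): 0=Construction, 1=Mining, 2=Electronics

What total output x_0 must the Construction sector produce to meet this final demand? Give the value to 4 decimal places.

105.8283

Form M = I − A:
  [  0.76   -0.26   -0.23]
  [ -0.22    0.93   -0.26]
  [ -0.04   -0.10    0.82]
Leontief inverse L = M⁻¹:
  [  1.4833    0.4756    0.5669]
  [  0.3842    1.2364    0.4998]
  [  0.1192    0.1740    1.3081]
Total output x = L · d:
  x_0 = 1.4833·37 + 0.4756·94 + 0.5669·11 = 105.8283
  x_1 = 0.3842·37 + 1.2364·94 + 0.4998·11 = 135.9382
  x_2 = 0.1192·37 + 0.1740·94 + 1.3081·11 = 35.1548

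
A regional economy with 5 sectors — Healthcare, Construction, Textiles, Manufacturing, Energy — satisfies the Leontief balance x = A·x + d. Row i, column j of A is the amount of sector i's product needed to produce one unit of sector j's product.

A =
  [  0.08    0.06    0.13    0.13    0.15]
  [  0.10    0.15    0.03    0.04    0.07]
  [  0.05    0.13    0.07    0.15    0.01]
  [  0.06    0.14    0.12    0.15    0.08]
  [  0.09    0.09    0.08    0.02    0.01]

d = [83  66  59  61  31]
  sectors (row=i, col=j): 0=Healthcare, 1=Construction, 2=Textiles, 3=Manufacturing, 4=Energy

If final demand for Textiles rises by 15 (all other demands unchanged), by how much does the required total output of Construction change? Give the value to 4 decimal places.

1.2698

Form M = I − A:
  [  0.92   -0.06   -0.13   -0.13   -0.15]
  [ -0.10    0.85   -0.03   -0.04   -0.07]
  [ -0.05   -0.13    0.93   -0.15   -0.01]
  [ -0.06   -0.14   -0.12    0.85   -0.08]
  [ -0.09   -0.09   -0.08   -0.02    0.99]
Leontief inverse L = M⁻¹:
  [  1.1525    0.1734    0.2138    0.2270    0.2074]
  [  0.1564    1.2295    0.0847    0.0995    0.1195]
  [  0.1069    0.2249    1.1322    0.2282    0.0620]
  [  0.1345    0.2607    0.2004    1.2480    0.1417]
  [  0.1304    0.1510    0.1227    0.0733    1.0477]
Total output x = L · d:
  x_0 = 1.1525·83 + 0.1734·66 + 0.2138·59 + 0.2270·61 + 0.2074·31 = 139.9999
  x_1 = 0.1564·83 + 1.2295·66 + 0.0847·59 + 0.0995·61 + 0.1195·31 = 108.9030
  x_2 = 0.1069·83 + 0.2249·66 + 1.1322·59 + 0.2282·61 + 0.0620·31 = 106.3595
  x_3 = 0.1345·83 + 0.2607·66 + 0.2004·59 + 1.2480·61 + 0.1417·31 = 120.7147
  x_4 = 0.1304·83 + 0.1510·66 + 0.1227·59 + 0.0733·61 + 1.0477·31 = 64.9741
Δx_1 = L[1,2] · Δd_2 = 0.0847 · 15 = 1.2698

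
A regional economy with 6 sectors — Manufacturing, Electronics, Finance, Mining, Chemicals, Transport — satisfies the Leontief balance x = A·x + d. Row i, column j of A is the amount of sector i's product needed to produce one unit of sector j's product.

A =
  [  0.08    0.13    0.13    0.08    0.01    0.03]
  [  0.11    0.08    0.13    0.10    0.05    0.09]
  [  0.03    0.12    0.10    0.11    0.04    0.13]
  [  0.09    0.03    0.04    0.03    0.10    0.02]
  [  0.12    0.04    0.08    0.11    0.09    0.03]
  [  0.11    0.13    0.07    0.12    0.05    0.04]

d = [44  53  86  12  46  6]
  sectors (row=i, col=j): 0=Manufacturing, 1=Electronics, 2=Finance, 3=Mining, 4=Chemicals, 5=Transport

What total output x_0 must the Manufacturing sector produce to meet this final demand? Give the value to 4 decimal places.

Form M = I − A:
  [  0.92   -0.13   -0.13   -0.08   -0.01   -0.03]
  [ -0.11    0.92   -0.13   -0.10   -0.05   -0.09]
  [ -0.03   -0.12    0.90   -0.11   -0.04   -0.13]
  [ -0.09   -0.03   -0.04    0.97   -0.10   -0.02]
  [ -0.12   -0.04   -0.08   -0.11    0.91   -0.03]
  [ -0.11   -0.13   -0.07   -0.12   -0.05    0.96]
Leontief inverse L = M⁻¹:
  [  1.1530    0.2115    0.2162    0.1589    0.0562    0.0902]
  [  0.1999    1.1781    0.2293    0.1953    0.1070    0.1552]
  [  0.1194    0.2102    1.1913    0.2015    0.0979    0.1920]
  [  0.1422    0.0810    0.0962    1.0833    0.1321    0.0518]
  [  0.1950    0.1150    0.1603    0.1849    1.1390    0.0780]
  [  0.1958    0.2152    0.1631    0.2044    0.1039    1.0975]
Total output x = L · d:
  x_0 = 1.1530·44 + 0.2115·53 + 0.2162·86 + 0.1589·12 + 0.0562·46 + 0.0902·6 = 85.5629
  x_1 = 0.1999·44 + 1.1781·53 + 0.2293·86 + 0.1953·12 + 0.1070·46 + 0.1552·6 = 99.1501
  x_2 = 0.1194·44 + 0.2102·53 + 1.1913·86 + 0.2015·12 + 0.0979·46 + 0.1920·6 = 126.9245
  x_3 = 0.1422·44 + 0.0810·53 + 0.0962·86 + 1.0833·12 + 0.1321·46 + 0.0518·6 = 38.2103
  x_4 = 0.1950·44 + 0.1150·53 + 0.1603·86 + 0.1849·12 + 1.1390·46 + 0.0780·6 = 83.5457
  x_5 = 0.1958·44 + 0.2152·53 + 0.1631·86 + 0.2044·12 + 0.1039·46 + 1.0975·6 = 47.8632

85.5629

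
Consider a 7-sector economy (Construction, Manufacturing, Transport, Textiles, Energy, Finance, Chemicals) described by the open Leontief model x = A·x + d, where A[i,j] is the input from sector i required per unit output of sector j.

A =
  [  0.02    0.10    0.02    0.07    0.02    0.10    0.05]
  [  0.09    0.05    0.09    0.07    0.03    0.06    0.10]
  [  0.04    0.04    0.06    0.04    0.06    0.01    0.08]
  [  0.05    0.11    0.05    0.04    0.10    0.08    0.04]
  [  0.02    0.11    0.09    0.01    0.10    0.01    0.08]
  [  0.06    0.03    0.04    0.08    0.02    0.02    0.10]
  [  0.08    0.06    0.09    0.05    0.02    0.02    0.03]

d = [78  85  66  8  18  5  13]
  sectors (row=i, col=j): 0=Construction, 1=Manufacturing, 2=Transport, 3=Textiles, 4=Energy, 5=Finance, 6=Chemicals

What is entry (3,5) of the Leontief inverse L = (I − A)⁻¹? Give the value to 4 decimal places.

Form M = I − A:
  [  0.98   -0.10   -0.02   -0.07   -0.02   -0.10   -0.05]
  [ -0.09    0.95   -0.09   -0.07   -0.03   -0.06   -0.10]
  [ -0.04   -0.04    0.94   -0.04   -0.06   -0.01   -0.08]
  [ -0.05   -0.11   -0.05    0.96   -0.10   -0.08   -0.04]
  [ -0.02   -0.11   -0.09   -0.01    0.90   -0.01   -0.08]
  [ -0.06   -0.03   -0.04   -0.08   -0.02    0.98   -0.10]
  [ -0.08   -0.06   -0.09   -0.05   -0.02   -0.02    0.97]
Leontief inverse L = M⁻¹:
  [  1.0581    0.1421    0.0611    0.1063    0.0491    0.1284    0.0959]
  [  0.1327    1.1060    0.1398    0.1128    0.0672    0.0957    0.1524]
  [  0.0686    0.0796    1.0972    0.0661    0.0879    0.0317    0.1155]
  [  0.0922    0.1650    0.1027    1.0806    0.1391    0.1122    0.0978]
  [  0.0584    0.1579    0.1413    0.0432    1.1355    0.0348    0.1300]
  [  0.0916    0.0728    0.0769    0.1100    0.0481    1.0472    0.1350]
  [  0.1097    0.1008    0.1253    0.0807    0.0479    0.0475    1.0695]
Total output x = L · d:
  x_0 = 1.0581·78 + 0.1421·85 + 0.0611·66 + 0.1063·8 + 0.0491·18 + 0.1284·5 + 0.0959·13 = 102.2596
  x_1 = 0.1327·78 + 1.1060·85 + 0.1398·66 + 0.1128·8 + 0.0672·18 + 0.0957·5 + 0.1524·13 = 118.1573
  x_2 = 0.0686·78 + 0.0796·85 + 1.0972·66 + 0.0661·8 + 0.0879·18 + 0.0317·5 + 0.1155·13 = 88.3053
  x_3 = 0.0922·78 + 0.1650·85 + 0.1027·66 + 1.0806·8 + 0.1391·18 + 0.1122·5 + 0.0978·13 = 40.9718
  x_4 = 0.0584·78 + 0.1579·85 + 0.1413·66 + 0.0432·8 + 1.1355·18 + 0.0348·5 + 0.1300·13 = 49.9491
  x_5 = 0.0916·78 + 0.0728·85 + 0.0769·66 + 0.1100·8 + 0.0481·18 + 1.0472·5 + 0.1350·13 = 27.1359
  x_6 = 0.1097·78 + 0.1008·85 + 0.1253·66 + 0.0807·8 + 0.0479·18 + 0.0475·5 + 1.0695·13 = 41.0391

L[3,5] = 0.1122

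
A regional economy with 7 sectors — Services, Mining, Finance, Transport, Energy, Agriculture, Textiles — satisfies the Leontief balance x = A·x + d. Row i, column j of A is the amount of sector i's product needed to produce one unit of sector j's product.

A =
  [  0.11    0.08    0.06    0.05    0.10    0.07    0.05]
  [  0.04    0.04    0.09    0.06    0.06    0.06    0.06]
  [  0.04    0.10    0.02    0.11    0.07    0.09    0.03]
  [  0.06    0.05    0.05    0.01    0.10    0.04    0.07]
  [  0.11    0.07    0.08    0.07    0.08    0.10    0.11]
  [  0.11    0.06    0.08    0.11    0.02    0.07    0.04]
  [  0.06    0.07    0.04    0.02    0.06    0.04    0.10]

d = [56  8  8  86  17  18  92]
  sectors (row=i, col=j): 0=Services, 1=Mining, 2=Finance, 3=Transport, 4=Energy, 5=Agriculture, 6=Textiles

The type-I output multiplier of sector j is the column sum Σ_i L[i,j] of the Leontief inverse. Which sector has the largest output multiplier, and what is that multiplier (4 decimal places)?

Form M = I − A:
  [  0.89   -0.08   -0.06   -0.05   -0.10   -0.07   -0.05]
  [ -0.04    0.96   -0.09   -0.06   -0.06   -0.06   -0.06]
  [ -0.04   -0.10    0.98   -0.11   -0.07   -0.09   -0.03]
  [ -0.06   -0.05   -0.05    0.99   -0.10   -0.04   -0.07]
  [ -0.11   -0.07   -0.08   -0.07    0.92   -0.10   -0.11]
  [ -0.11   -0.06   -0.08   -0.11   -0.02    0.93   -0.04]
  [ -0.06   -0.07   -0.04   -0.02   -0.06   -0.04    0.90]
Leontief inverse L = M⁻¹:
  [  1.1894    0.1473    0.1221    0.1124    0.1710    0.1390    0.1158]
  [  0.0979    1.0929    0.1349    0.1089    0.1137    0.1126    0.1102]
  [  0.1062    0.1543    1.0754    0.1614    0.1298    0.1467    0.0870]
  [  0.1181    0.1003    0.0951    1.0560    0.1513    0.0915    0.1211]
  [  0.2012    0.1493    0.1503    0.1416    1.1615    0.1783    0.1870]
  [  0.1794    0.1214    0.1338    0.1649    0.0864    1.1301    0.0961]
  [  0.1156    0.1193    0.0845    0.0634    0.1106    0.0887    1.1507]
Total output x = L · d:
  x_0 = 1.1894·56 + 0.1473·8 + 0.1221·8 + 0.1124·86 + 0.1710·17 + 0.1390·18 + 0.1158·92 = 94.4948
  x_1 = 0.0979·56 + 1.0929·8 + 0.1349·8 + 0.1089·86 + 0.1137·17 + 0.1126·18 + 0.1102·92 = 38.7681
  x_2 = 0.1062·56 + 0.1543·8 + 1.0754·8 + 0.1614·86 + 0.1298·17 + 0.1467·18 + 0.0870·92 = 42.5166
  x_3 = 0.1181·56 + 0.1003·8 + 0.0951·8 + 1.0560·86 + 0.1513·17 + 0.0915·18 + 0.1211·92 = 114.3579
  x_4 = 0.2012·56 + 0.1493·8 + 0.1503·8 + 0.1416·86 + 1.1615·17 + 0.1783·18 + 0.1870·92 = 66.0061
  x_5 = 0.1794·56 + 0.1214·8 + 0.1338·8 + 0.1649·86 + 0.0864·17 + 1.1301·18 + 0.0961·92 = 56.9218
  x_6 = 0.1156·56 + 0.1193·8 + 0.0845·8 + 0.0634·86 + 0.1106·17 + 0.0887·18 + 1.1507·92 = 122.8983
Output multipliers (column sums of L):
  Services: 2.0079
  Mining: 1.8847
  Finance: 1.7961
  Transport: 1.8087
  Energy: 1.9242
  Agriculture: 1.8869
  Textiles: 1.8679

Services (2.0079)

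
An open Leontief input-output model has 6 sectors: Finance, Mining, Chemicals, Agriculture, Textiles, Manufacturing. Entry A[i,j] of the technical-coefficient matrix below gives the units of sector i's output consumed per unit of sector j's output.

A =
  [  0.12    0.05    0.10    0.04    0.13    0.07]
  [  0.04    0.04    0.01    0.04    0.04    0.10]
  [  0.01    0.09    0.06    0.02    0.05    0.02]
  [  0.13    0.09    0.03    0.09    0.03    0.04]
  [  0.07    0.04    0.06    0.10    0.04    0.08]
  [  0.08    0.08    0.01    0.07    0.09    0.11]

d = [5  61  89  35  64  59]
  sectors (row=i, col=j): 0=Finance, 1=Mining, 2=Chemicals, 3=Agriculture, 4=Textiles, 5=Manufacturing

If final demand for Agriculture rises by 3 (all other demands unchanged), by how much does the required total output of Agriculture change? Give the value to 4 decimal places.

3.3893

Form M = I − A:
  [  0.88   -0.05   -0.10   -0.04   -0.13   -0.07]
  [ -0.04    0.96   -0.01   -0.04   -0.04   -0.10]
  [ -0.01   -0.09    0.94   -0.02   -0.05   -0.02]
  [ -0.13   -0.09   -0.03    0.91   -0.03   -0.04]
  [ -0.07   -0.04   -0.06   -0.10    0.96   -0.08]
  [ -0.08   -0.08   -0.01   -0.07   -0.09    0.89]
Leontief inverse L = M⁻¹:
  [  1.1824    0.1019    0.1430    0.0900    0.1867    0.1285]
  [  0.0772    1.0691    0.0278    0.0693    0.0714    0.1364]
  [  0.0335    0.1134    1.0750    0.0416    0.0710    0.0478]
  [  0.1879    0.1323    0.0634    1.1298    0.0779    0.0888]
  [  0.1228    0.0833    0.0888    0.1395    1.0824    0.1246]
  [  0.1408    0.1254    0.0414    0.1178    0.1396    1.1675]
Total output x = L · d:
  x_0 = 1.1824·5 + 0.1019·61 + 0.1430·89 + 0.0900·35 + 0.1867·64 + 0.1285·59 = 47.5373
  x_1 = 0.0772·5 + 1.0691·61 + 0.0278·89 + 0.0693·35 + 0.0714·64 + 0.1364·59 = 83.1207
  x_2 = 0.0335·5 + 0.1134·61 + 1.0750·89 + 0.0416·35 + 0.0710·64 + 0.0478·59 = 111.5741
  x_3 = 0.1879·5 + 0.1323·61 + 0.0634·89 + 1.1298·35 + 0.0779·64 + 0.0888·59 = 64.4179
  x_4 = 0.1228·5 + 0.0833·61 + 0.0888·89 + 0.1395·35 + 1.0824·64 + 0.1246·59 = 95.1111
  x_5 = 0.1408·5 + 0.1254·61 + 0.0414·89 + 0.1178·35 + 0.1396·64 + 1.1675·59 = 93.9749
Δx_3 = L[3,3] · Δd_3 = 1.1298 · 3 = 3.3893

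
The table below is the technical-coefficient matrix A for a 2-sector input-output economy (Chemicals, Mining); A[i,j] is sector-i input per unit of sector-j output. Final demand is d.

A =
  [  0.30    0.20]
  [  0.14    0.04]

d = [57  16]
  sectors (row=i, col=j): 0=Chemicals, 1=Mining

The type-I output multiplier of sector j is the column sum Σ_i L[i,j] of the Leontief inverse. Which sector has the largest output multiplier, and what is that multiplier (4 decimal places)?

Form M = I − A:
  [  0.70   -0.20]
  [ -0.14    0.96]
Leontief inverse L = M⁻¹:
  [  1.4907    0.3106]
  [  0.2174    1.0870]
Total output x = L · d:
  x_0 = 1.4907·57 + 0.3106·16 = 89.9379
  x_1 = 0.2174·57 + 1.0870·16 = 29.7826
Output multipliers (column sums of L):
  Chemicals: 1.7081
  Mining: 1.3975

Chemicals (1.7081)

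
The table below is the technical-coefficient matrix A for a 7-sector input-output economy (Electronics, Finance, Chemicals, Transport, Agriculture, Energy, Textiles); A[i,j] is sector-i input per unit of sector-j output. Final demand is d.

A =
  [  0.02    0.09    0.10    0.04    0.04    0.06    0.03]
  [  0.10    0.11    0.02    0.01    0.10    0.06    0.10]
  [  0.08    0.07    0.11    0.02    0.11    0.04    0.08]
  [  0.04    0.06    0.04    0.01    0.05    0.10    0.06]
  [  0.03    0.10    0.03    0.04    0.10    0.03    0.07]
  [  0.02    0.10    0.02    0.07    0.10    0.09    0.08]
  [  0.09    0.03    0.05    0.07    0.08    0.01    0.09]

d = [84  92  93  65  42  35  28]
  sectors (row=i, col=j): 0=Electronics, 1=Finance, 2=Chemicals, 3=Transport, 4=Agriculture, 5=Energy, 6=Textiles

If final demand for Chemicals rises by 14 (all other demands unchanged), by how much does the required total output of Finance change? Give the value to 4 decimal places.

0.8833

Form M = I − A:
  [  0.98   -0.09   -0.10   -0.04   -0.04   -0.06   -0.03]
  [ -0.10    0.89   -0.02   -0.01   -0.10   -0.06   -0.10]
  [ -0.08   -0.07    0.89   -0.02   -0.11   -0.04   -0.08]
  [ -0.04   -0.06   -0.04    0.99   -0.05   -0.10   -0.06]
  [ -0.03   -0.10   -0.03   -0.04    0.90   -0.03   -0.07]
  [ -0.02   -0.10   -0.02   -0.07   -0.10    0.91   -0.08]
  [ -0.09   -0.03   -0.05   -0.07   -0.08   -0.01    0.91]
Leontief inverse L = M⁻¹:
  [  1.0620    0.1476    0.1358    0.0640    0.1020    0.0970    0.0838]
  [  0.1505    1.1837    0.0631    0.0454    0.1747    0.1033    0.1661]
  [  0.1327    0.1439    1.1607    0.0542    0.1891    0.0831    0.1477]
  [  0.0758    0.1139    0.0705    1.0373    0.1069    0.1343    0.1096]
  [  0.0723    0.1587    0.0623    0.0661    1.1615    0.0649    0.1247]
  [  0.0680    0.1703    0.0557    0.1032    0.1736    1.1357    0.1459]
  [  0.1302    0.0861    0.0908    0.0976    0.1385    0.0461    1.1418]
Total output x = L · d:
  x_0 = 1.0620·84 + 0.1476·92 + 0.1358·93 + 0.0640·65 + 0.1020·42 + 0.0970·35 + 0.0838·28 = 129.6041
  x_1 = 0.1505·84 + 1.1837·92 + 0.0631·93 + 0.0454·65 + 0.1747·42 + 0.1033·35 + 0.1661·28 = 145.9631
  x_2 = 0.1327·84 + 0.1439·92 + 1.1607·93 + 0.0542·65 + 0.1891·42 + 0.0831·35 + 0.1477·28 = 150.8437
  x_3 = 0.0758·84 + 0.1139·92 + 0.0705·93 + 1.0373·65 + 0.1069·42 + 0.1343·35 + 0.1096·28 = 103.0939
  x_4 = 0.0723·84 + 0.1587·92 + 0.0623·93 + 0.0661·65 + 1.1615·42 + 0.0649·35 + 0.1247·28 = 85.3093
  x_5 = 0.0680·84 + 0.1703·92 + 0.0557·93 + 0.1032·65 + 0.1736·42 + 1.1357·35 + 0.1459·28 = 84.3916
  x_6 = 0.1302·84 + 0.0861·92 + 0.0908·93 + 0.0976·65 + 0.1385·42 + 0.0461·35 + 1.1418·28 = 73.0447
Δx_1 = L[1,2] · Δd_2 = 0.0631 · 14 = 0.8833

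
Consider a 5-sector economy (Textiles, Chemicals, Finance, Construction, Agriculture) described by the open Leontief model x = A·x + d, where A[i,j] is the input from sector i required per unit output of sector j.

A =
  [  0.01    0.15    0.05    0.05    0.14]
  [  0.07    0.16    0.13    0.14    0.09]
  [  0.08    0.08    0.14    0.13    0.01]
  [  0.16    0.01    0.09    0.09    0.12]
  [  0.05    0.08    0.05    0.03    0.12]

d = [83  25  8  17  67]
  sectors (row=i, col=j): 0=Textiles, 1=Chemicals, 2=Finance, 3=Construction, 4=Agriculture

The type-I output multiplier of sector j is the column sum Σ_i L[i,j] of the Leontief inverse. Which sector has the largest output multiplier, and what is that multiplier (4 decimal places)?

Form M = I − A:
  [  0.99   -0.15   -0.05   -0.05   -0.14]
  [ -0.07    0.84   -0.13   -0.14   -0.09]
  [ -0.08   -0.08    0.86   -0.13   -0.01]
  [ -0.16   -0.01   -0.09    0.91   -0.12]
  [ -0.05   -0.08   -0.05   -0.03    0.88]
Leontief inverse L = M⁻¹:
  [  1.0650    0.2230    0.1200    0.1169    0.2095]
  [  0.1572    1.2620    0.2364    0.2428    0.1899]
  [  0.1473    0.1528    1.2210    0.2087    0.0814]
  [  0.2155    0.0865    0.1581    1.1533    0.2022]
  [  0.0905    0.1390    0.1031    0.0799    1.1770]
Total output x = L · d:
  x_0 = 1.0650·83 + 0.2230·25 + 0.1200·8 + 0.1169·17 + 0.2095·67 = 110.9590
  x_1 = 0.1572·83 + 1.2620·25 + 0.2364·8 + 0.2428·17 + 0.1899·67 = 63.3357
  x_2 = 0.1473·83 + 0.1528·25 + 1.2210·8 + 0.2087·17 + 0.0814·67 = 34.8193
  x_3 = 0.2155·83 + 0.0865·25 + 0.1581·8 + 1.1533·17 + 0.2022·67 = 54.4666
  x_4 = 0.0905·83 + 0.1390·25 + 0.1031·8 + 0.0799·17 + 1.1770·67 = 92.0338
Output multipliers (column sums of L):
  Textiles: 1.6755
  Chemicals: 1.8634
  Finance: 1.8386
  Construction: 1.8016
  Agriculture: 1.8601

Chemicals (1.8634)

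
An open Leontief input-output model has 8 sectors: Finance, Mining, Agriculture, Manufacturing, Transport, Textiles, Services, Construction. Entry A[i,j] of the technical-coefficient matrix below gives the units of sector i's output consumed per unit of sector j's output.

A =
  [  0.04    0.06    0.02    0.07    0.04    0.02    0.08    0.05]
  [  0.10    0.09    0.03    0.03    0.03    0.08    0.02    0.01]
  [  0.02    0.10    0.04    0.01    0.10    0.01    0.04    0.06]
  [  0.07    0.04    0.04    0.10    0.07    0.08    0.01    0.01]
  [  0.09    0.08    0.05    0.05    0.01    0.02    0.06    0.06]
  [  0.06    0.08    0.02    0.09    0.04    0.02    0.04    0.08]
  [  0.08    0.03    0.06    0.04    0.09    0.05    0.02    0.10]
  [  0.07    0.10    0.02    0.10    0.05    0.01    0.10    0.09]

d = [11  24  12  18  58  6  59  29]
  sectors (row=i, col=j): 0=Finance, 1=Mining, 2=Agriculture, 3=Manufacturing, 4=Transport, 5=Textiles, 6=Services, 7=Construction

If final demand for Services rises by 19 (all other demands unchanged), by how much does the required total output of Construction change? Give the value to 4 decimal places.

Form M = I − A:
  [  0.96   -0.06   -0.02   -0.07   -0.04   -0.02   -0.08   -0.05]
  [ -0.10    0.91   -0.03   -0.03   -0.03   -0.08   -0.02   -0.01]
  [ -0.02   -0.10    0.96   -0.01   -0.10   -0.01   -0.04   -0.06]
  [ -0.07   -0.04   -0.04    0.90   -0.07   -0.08   -0.01   -0.01]
  [ -0.09   -0.08   -0.05   -0.05    0.99   -0.02   -0.06   -0.06]
  [ -0.06   -0.08   -0.02   -0.09   -0.04    0.98   -0.04   -0.08]
  [ -0.08   -0.03   -0.06   -0.04   -0.09   -0.05    0.98   -0.10]
  [ -0.07   -0.10   -0.02   -0.10   -0.05   -0.01   -0.10    0.91]
Leontief inverse L = M⁻¹:
  [  1.0873    0.1055    0.0442    0.1121    0.0758    0.0484    0.1093    0.0863]
  [  0.1446    1.1384    0.0510    0.0709    0.0616    0.1065    0.0504    0.0436]
  [  0.0688    0.1510    1.0638    0.0469    0.1309    0.0357    0.0718    0.0958]
  [  0.1179    0.0905    0.0644    1.1477    0.1056    0.1089    0.0414    0.0454]
  [  0.1388    0.1321    0.0746    0.0945    1.0495    0.0493    0.0944    0.0989]
  [  0.1130    0.1334    0.0455    0.1398    0.0784    1.0521    0.0750    0.1181]
  [  0.1348    0.0922    0.0876    0.0932    0.1310    0.0772    1.0640    0.1476]
  [  0.1377    0.1653    0.0537    0.1605    0.1000    0.0509    0.1430    1.1404]
Total output x = L · d:
  x_0 = 1.0873·11 + 0.1055·24 + 0.0442·12 + 0.1121·18 + 0.0758·58 + 0.0484·6 + 0.1093·59 + 0.0863·29 = 30.6739
  x_1 = 0.1446·11 + 1.1384·24 + 0.0510·12 + 0.0709·18 + 0.0616·58 + 0.1065·6 + 0.0504·59 + 0.0436·29 = 39.2489
  x_2 = 0.0688·11 + 0.1510·24 + 1.0638·12 + 0.0469·18 + 0.1309·58 + 0.0357·6 + 0.0718·59 + 0.0958·29 = 32.8168
  x_3 = 0.1179·11 + 0.0905·24 + 0.0644·12 + 1.1477·18 + 0.1056·58 + 0.1089·6 + 0.0414·59 + 0.0454·29 = 35.4353
  x_4 = 0.1388·11 + 0.1321·24 + 0.0746·12 + 0.0945·18 + 1.0495·58 + 0.0493·6 + 0.0944·59 + 0.0989·29 = 76.8969
  x_5 = 0.1130·11 + 0.1334·24 + 0.0455·12 + 0.1398·18 + 0.0784·58 + 1.0521·6 + 0.0750·59 + 0.1181·29 = 26.2182
  x_6 = 0.1348·11 + 0.0922·24 + 0.0876·12 + 0.0932·18 + 0.1310·58 + 0.0772·6 + 1.0640·59 + 0.1476·29 = 81.5433
  x_7 = 0.1377·11 + 0.1653·24 + 0.0537·12 + 0.1605·18 + 0.1000·58 + 0.0509·6 + 0.1430·59 + 1.1404·29 = 56.6300
Δx_7 = L[7,6] · Δd_6 = 0.1430 · 19 = 2.7172

2.7172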